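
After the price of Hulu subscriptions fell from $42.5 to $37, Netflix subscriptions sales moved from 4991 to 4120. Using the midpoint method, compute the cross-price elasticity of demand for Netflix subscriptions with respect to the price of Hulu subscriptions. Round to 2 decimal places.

1.38

%ΔQ_x = (4120 − 4991)/[(4991+4120)/2] = -871/4555.5 ≈ -0.1912.
%ΔP_y = (37 − 42.5)/[(42.5+37)/2] ≈ -0.1384.
E_xy = -0.1912/-0.1384 ≈ 1.38.
E_xy > 0, so Netflix subscriptions and Hulu subscriptions are substitutes.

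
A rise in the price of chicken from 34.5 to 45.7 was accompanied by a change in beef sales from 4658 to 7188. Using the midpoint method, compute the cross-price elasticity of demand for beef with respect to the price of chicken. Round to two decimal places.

%ΔQ_x = (7188 − 4658)/[(4658+7188)/2] = 2530/5923 ≈ 0.4271.
%ΔP_y = (45.7 − 34.5)/[(34.5+45.7)/2] ≈ 0.2793.
E_xy = 0.4271/0.2793 ≈ 1.53.
E_xy > 0, so beef and chicken are substitutes.

1.53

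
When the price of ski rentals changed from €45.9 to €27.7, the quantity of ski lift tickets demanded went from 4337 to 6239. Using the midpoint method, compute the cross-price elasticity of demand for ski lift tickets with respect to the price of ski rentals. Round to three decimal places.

-0.727

%ΔQ_x = (6239 − 4337)/[(4337+6239)/2] = 1902/5288 ≈ 0.3597.
%ΔP_y = (27.7 − 45.9)/[(45.9+27.7)/2] ≈ -0.4946.
E_xy = 0.3597/-0.4946 ≈ -0.727.
E_xy < 0, so ski lift tickets and ski rentals are complements.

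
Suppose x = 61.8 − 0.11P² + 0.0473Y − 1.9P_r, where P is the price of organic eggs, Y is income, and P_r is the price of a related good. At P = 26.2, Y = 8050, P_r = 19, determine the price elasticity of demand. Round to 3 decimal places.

-0.456

Evaluating quantity at (P, Y, P_r) gives x = 61.8 − 0.11(26.2)² + 0.0473(8050) − 1.9(19) = 61.8 − 75.5084 + 380.765 − 36.1 = 330.9566.
∂x/∂P = −2·0.11·P = -5.764, so E_p = -5.764·(26.2/330.9566) ≈ -0.456.
|E_p| < 1: demand is inelastic.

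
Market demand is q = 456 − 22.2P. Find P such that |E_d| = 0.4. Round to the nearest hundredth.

Set −bP/(a − bP) = −0.4 ⇒ bP = 0.4(a − bP) ⇒ bP(1+0.4) = 0.4·a.
P = 0.4·456/(22.2·1.4) ≈ 5.87.

5.87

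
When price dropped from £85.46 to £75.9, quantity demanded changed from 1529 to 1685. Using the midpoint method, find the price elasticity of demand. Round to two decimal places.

-0.82

%ΔQ = (1685 − 1529)/[(1529 + 1685)/2] = 156/1607 ≈ 0.0971.
%Δp = (75.9 − 85.46)/[(85.46 + 75.9)/2] = -9.56/80.68 ≈ -0.1185.
Arc elasticity E = %ΔQ/%Δp ≈ 0.0971/-0.1185 ≈ -0.82.
|E| < 1: demand is inelastic over this range.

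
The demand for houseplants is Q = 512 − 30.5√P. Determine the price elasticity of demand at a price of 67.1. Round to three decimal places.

-0.477

At P = 67.1, Q = 262.1605.
dQ/dP = −30.5/(2√P) = −30.5/(2·8.1915).
Point elasticity E = (dQ/dP)·(P/Q) = -1.8617 × 67.1/262.1605 ≈ -0.477.
|E| < 1, so demand is inelastic at this price.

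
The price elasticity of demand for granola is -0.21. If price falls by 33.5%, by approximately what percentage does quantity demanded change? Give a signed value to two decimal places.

%ΔQ ≈ E × %ΔP = (-0.21) × (-33.5%) ≈ 7.04%.

7.04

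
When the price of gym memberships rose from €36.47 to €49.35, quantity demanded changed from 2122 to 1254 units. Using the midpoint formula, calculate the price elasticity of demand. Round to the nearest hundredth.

%ΔQ = (1254 − 2122)/[(2122 + 1254)/2] = -868/1688 ≈ -0.5142.
%Δp = (49.35 − 36.47)/[(36.47 + 49.35)/2] = 12.88/42.91 ≈ 0.3002.
Arc elasticity E = %ΔQ/%Δp ≈ -0.5142/0.3002 ≈ -1.71.
|E| > 1: demand is elastic over this range.

-1.71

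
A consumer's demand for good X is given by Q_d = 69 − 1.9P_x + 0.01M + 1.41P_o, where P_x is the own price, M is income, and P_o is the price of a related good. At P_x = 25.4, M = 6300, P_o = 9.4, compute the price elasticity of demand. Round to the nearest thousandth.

-0.498

At the given point, Q_d = 69 − 1.9(25.4) + 0.01(6300) + 1.41(9.4) = 69 − 48.26 + 63 + 13.254 = 96.994.
∂Q_d/∂P_x = −1.9, so E_p = (−1.9)·(25.4/96.994) ≈ -0.498.
|E_p| < 1: demand is inelastic.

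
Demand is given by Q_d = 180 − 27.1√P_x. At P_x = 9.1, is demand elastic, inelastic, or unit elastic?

inelastic

At P_x = 9.1, Q_d = 98.2496.
dQ_d/dP_x = −27.1/(2√P_x) = −27.1/(2·3.0166).
Point elasticity E = (dQ_d/dP_x)·(P_x/Q_d) = -4.4918 × 9.1/98.2496 ≈ -0.416.
|E| ≈ 0.416 < 1, so demand is inelastic.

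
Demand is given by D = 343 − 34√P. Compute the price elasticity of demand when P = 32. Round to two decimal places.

-0.64

At P = 32, D = 150.667.
dD/dP = −34/(2√P) = −34/(2·5.6569).
Point elasticity E = (dD/dP)·(P/D) = -3.0052 × 32/150.667 ≈ -0.64.
|E| < 1, so demand is inelastic at this price.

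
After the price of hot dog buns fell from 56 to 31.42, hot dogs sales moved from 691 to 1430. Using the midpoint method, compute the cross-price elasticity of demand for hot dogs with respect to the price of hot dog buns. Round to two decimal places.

%ΔQ_x = (1430 − 691)/[(691+1430)/2] = 739/1060.5 ≈ 0.6968.
%ΔP_y = (31.42 − 56)/[(56+31.42)/2] ≈ -0.5623.
E_xy = 0.6968/-0.5623 ≈ -1.24.
E_xy < 0, so hot dogs and hot dog buns are complements.

-1.24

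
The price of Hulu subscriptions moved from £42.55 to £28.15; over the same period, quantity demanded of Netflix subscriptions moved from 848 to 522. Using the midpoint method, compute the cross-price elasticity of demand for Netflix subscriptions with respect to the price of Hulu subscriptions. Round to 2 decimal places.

1.17

%ΔQ_x = (522 − 848)/[(848+522)/2] = -326/685 ≈ -0.4759.
%ΔP_y = (28.15 − 42.55)/[(42.55+28.15)/2] ≈ -0.4074.
E_xy = -0.4759/-0.4074 ≈ 1.17.
E_xy > 0, so Netflix subscriptions and Hulu subscriptions are substitutes.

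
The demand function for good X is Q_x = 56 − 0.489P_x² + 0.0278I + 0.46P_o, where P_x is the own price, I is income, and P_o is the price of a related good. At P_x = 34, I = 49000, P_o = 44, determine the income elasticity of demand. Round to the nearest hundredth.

1.56

First evaluate Q_x: 56 − 0.489(34)² + 0.0278(49000) + 0.46(44) = 56 − 565.284 + 1362.2 + 20.24 = 873.156.
∂Q_x/∂I = +0.0278, so E_I = 0.0278·(49000/873.156) ≈ 1.56.
E_I > 1: normal good (luxury).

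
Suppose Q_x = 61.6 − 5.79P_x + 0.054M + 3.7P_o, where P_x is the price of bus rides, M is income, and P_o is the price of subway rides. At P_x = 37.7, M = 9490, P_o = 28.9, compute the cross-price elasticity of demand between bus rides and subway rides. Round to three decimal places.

At the given point, Q_x = 61.6 − 5.79(37.7) + 0.054(9490) + 3.7(28.9) = 61.6 − 218.283 + 512.46 + 106.93 = 462.707.
∂Q_x/∂P_o = +3.7, so E_xy = 3.7·(28.9/462.707) ≈ 0.231.
E_xy > 0: the goods are substitutes.

0.231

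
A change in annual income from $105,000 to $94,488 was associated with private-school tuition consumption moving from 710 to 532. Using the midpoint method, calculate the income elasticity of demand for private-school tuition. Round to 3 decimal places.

2.720

%ΔQ = (532 − 710)/[(710+532)/2] = -178/621 ≈ -0.2866.
%ΔY = (94,488 − 105,000)/[(105,000+94,488)/2] = -10512/99744 ≈ -0.1054.
E_I = %ΔQ/%ΔY ≈ 2.720.
E_I > 1: normal good (luxury).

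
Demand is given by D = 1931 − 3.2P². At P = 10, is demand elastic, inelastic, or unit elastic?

At P = 10, D = 1611.
dD/dP = −2·3.2·P = −64.
Point elasticity E = (dD/dP)·(P/D) = -64 × 10/1611 ≈ -0.397.
|E| ≈ 0.397 < 1, so demand is inelastic.

inelastic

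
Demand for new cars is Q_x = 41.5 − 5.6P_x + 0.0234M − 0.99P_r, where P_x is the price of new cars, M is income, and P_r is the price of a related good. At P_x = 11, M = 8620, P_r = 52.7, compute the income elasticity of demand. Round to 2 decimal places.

1.56

Substituting, Q_x = 41.5 − 5.6(11) + 0.0234(8620) − 0.99(52.7) = 41.5 − 61.6 + 201.708 − 52.173 = 129.435.
∂Q_x/∂M = +0.0234, so E_I = 0.0234·(8620/129.435) ≈ 1.56.
E_I > 1: normal good (luxury).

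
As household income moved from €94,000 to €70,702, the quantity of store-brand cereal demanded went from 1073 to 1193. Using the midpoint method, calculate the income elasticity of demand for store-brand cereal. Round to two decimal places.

-0.37

%ΔQ = (1193 − 1073)/[(1073+1193)/2] = 120/1133 ≈ 0.1059.
%ΔY = (70,702 − 94,000)/[(94,000+70,702)/2] = -23298/82351 ≈ -0.2829.
E_I = %ΔQ/%ΔY ≈ -0.37.
E_I < 0: inferior good.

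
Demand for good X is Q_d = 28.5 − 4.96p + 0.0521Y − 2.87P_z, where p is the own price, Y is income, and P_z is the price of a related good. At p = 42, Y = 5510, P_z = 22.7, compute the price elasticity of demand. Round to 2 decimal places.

-4.95

First evaluate Q_d: 28.5 − 4.96(42) + 0.0521(5510) − 2.87(22.7) = 28.5 − 208.32 + 287.071 − 65.149 = 42.102.
∂Q_d/∂p = −4.96, so E_p = (−4.96)·(42/42.102) ≈ -4.95.
|E_p| > 1: demand is elastic.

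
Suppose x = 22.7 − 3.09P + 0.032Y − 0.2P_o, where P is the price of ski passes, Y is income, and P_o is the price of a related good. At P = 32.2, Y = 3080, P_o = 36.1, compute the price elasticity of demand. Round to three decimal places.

Evaluating quantity at (P, Y, P_o) gives x = 22.7 − 3.09(32.2) + 0.032(3080) − 0.2(36.1) = 22.7 − 99.498 + 98.56 − 7.22 = 14.542.
∂x/∂P = −3.09, so E_p = (−3.09)·(32.2/14.542) ≈ -6.842.
|E_p| > 1: demand is elastic.

-6.842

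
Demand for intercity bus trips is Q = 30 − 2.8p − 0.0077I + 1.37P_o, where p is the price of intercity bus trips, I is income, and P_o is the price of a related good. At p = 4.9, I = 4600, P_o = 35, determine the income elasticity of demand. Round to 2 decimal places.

-1.23

Substituting, Q = 30 − 2.8(4.9) − 0.0077(4600) + 1.37(35) = 30 − 13.72 − 35.42 + 47.95 = 28.81.
∂Q/∂I = −0.0077, so E_I = -0.0077·(4600/28.81) ≈ -1.23.
E_I < 0: inferior good.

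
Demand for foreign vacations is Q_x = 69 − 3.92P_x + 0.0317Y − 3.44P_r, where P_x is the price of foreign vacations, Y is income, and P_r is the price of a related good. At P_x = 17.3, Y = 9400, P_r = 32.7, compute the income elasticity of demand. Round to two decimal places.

Substituting, Q_x = 69 − 3.92(17.3) + 0.0317(9400) − 3.44(32.7) = 69 − 67.816 + 297.98 − 112.488 = 186.676.
∂Q_x/∂Y = +0.0317, so E_I = 0.0317·(9400/186.676) ≈ 1.60.
E_I > 1: normal good (luxury).

1.60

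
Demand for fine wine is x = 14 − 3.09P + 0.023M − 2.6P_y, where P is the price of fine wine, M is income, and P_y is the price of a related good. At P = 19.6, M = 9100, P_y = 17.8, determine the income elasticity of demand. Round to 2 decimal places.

1.80

Substituting, x = 14 − 3.09(19.6) + 0.023(9100) − 2.6(17.8) = 14 − 60.564 + 209.3 − 46.28 = 116.456.
∂x/∂M = +0.023, so E_I = 0.023·(9100/116.456) ≈ 1.80.
E_I > 1: normal good (luxury).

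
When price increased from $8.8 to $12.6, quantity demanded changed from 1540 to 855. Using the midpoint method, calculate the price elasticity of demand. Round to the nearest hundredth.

-1.61

%ΔQ = (855 − 1540)/[(1540 + 855)/2] = -685/1197.5 ≈ -0.5720.
%ΔP = (12.6 − 8.8)/[(8.8 + 12.6)/2] = 3.8/10.7 ≈ 0.3551.
Arc elasticity E = %ΔQ/%ΔP ≈ -0.5720/0.3551 ≈ -1.61.
|E| > 1: demand is elastic over this range.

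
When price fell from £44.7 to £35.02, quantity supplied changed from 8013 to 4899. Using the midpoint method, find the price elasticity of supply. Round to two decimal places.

%Δq = (4899 − 8013)/[(8013 + 4899)/2] = -3114/6456 ≈ -0.4823.
%Δp = (35.02 − 44.7)/[(44.7 + 35.02)/2] = -9.68/39.86 ≈ -0.2428.
Arc elasticity E = %Δq/%Δp ≈ -0.4823/-0.2428 ≈ 1.99.
|E| > 1: supply is elastic over this range.

1.99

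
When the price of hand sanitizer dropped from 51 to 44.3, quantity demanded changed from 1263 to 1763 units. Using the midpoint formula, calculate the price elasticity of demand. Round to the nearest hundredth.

-2.35

%Δq = (1763 − 1263)/[(1263 + 1763)/2] = 500/1513 ≈ 0.3305.
%Δp = (44.3 − 51)/[(51 + 44.3)/2] = -6.7/47.65 ≈ -0.1406.
Arc elasticity E = %Δq/%Δp ≈ 0.3305/-0.1406 ≈ -2.35.
|E| > 1: demand is elastic over this range.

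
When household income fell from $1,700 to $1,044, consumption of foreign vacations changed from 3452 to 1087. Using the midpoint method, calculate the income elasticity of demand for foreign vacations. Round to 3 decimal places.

2.179

%ΔQ = (1087 − 3452)/[(3452+1087)/2] = -2365/2269.5 ≈ -1.0421.
%ΔM = (1,044 − 1,700)/[(1,700+1,044)/2] = -656/1372 ≈ -0.4781.
E_I = %ΔQ/%ΔM ≈ 2.179.
E_I > 1: normal good (luxury).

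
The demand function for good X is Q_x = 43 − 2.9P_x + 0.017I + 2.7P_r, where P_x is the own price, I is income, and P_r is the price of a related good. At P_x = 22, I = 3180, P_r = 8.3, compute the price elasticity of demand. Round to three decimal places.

First evaluate Q_x: 43 − 2.9(22) + 0.017(3180) + 2.7(8.3) = 43 − 63.8 + 54.06 + 22.41 = 55.67.
∂Q_x/∂P_x = −2.9, so E_p = (−2.9)·(22/55.67) ≈ -1.146.
|E_p| > 1: demand is elastic.

-1.146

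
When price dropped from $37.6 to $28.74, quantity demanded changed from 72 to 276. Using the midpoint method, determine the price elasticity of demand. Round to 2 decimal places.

%ΔQ = (276 − 72)/[(72 + 276)/2] = 204/174 ≈ 1.1724.
%Δp = (28.74 − 37.6)/[(37.6 + 28.74)/2] = -8.86/33.17 ≈ -0.2671.
Arc elasticity E = %ΔQ/%Δp ≈ 1.1724/-0.2671 ≈ -4.39.
|E| > 1: demand is elastic over this range.

-4.39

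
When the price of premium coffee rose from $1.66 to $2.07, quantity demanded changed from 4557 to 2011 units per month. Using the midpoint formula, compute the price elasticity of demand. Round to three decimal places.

%ΔQ = (2011 − 4557)/[(4557 + 2011)/2] = -2546/3284 ≈ -0.7753.
%ΔP = (2.07 − 1.66)/[(1.66 + 2.07)/2] = 0.41/1.865 ≈ 0.2198.
Arc elasticity E = %ΔQ/%ΔP ≈ -0.7753/0.2198 ≈ -3.527.
|E| > 1: demand is elastic over this range.

-3.527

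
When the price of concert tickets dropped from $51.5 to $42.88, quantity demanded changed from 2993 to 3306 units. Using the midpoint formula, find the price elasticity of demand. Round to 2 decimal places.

-0.54

%Δq = (3306 − 2993)/[(2993 + 3306)/2] = 313/3149.5 ≈ 0.0994.
%ΔP = (42.88 − 51.5)/[(51.5 + 42.88)/2] = -8.62/47.19 ≈ -0.1827.
Arc elasticity E = %Δq/%ΔP ≈ 0.0994/-0.1827 ≈ -0.54.
|E| < 1: demand is inelastic over this range.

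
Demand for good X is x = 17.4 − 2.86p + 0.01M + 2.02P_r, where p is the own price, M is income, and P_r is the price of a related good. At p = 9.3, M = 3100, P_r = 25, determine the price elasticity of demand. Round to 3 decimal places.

Substituting, x = 17.4 − 2.86(9.3) + 0.01(3100) + 2.02(25) = 17.4 − 26.598 + 31 + 50.5 = 72.302.
∂x/∂p = −2.86, so E_p = (−2.86)·(9.3/72.302) ≈ -0.368.
|E_p| < 1: demand is inelastic.

-0.368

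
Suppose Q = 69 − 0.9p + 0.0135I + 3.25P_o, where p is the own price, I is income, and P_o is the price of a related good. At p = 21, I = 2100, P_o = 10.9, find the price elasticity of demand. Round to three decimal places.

-0.166

First evaluate Q: 69 − 0.9(21) + 0.0135(2100) + 3.25(10.9) = 69 − 18.9 + 28.35 + 35.425 = 113.875.
∂Q/∂p = −0.9, so E_p = (−0.9)·(21/113.875) ≈ -0.166.
|E_p| < 1: demand is inelastic.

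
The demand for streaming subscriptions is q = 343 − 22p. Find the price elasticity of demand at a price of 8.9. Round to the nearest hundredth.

-1.33

At p = 8.9, q = 147.2.
dq/dp = −22.
Point elasticity E = (dq/dp)·(p/q) = -22 × 8.9/147.2 ≈ -1.33.
|E| > 1, so demand is elastic at this price.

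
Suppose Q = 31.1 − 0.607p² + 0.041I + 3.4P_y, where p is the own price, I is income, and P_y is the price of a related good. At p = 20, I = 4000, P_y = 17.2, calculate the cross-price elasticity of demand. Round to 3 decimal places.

5.425

Evaluating quantity at (p, I, P_y) gives Q = 31.1 − 0.607(20)² + 0.041(4000) + 3.4(17.2) = 31.1 − 242.8 + 164 + 58.48 = 10.78.
∂Q/∂P_y = +3.4, so E_xy = 3.4·(17.2/10.78) ≈ 5.425.
E_xy > 0: the goods are substitutes.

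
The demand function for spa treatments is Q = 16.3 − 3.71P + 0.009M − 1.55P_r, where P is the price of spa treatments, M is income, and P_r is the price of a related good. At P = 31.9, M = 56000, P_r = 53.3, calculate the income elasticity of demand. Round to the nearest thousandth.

Q = 16.3 − 3.71(31.9) + 0.009(56000) − 1.55(53.3) = 16.3 − 118.349 + 504 − 82.615 = 319.336.
∂Q/∂M = +0.009, so E_I = 0.009·(56000/319.336) ≈ 1.578.
E_I > 1: normal good (luxury).

1.578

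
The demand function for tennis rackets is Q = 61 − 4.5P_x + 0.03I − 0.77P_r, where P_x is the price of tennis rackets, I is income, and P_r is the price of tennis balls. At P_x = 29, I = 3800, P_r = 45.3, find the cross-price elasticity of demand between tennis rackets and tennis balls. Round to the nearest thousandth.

-3.626

Substituting, Q = 61 − 4.5(29) + 0.03(3800) − 0.77(45.3) = 61 − 130.5 + 114 − 34.881 = 9.619.
∂Q/∂P_r = −0.77, so E_xy = -0.77·(45.3/9.619) ≈ -3.626.
E_xy < 0: the goods are complements.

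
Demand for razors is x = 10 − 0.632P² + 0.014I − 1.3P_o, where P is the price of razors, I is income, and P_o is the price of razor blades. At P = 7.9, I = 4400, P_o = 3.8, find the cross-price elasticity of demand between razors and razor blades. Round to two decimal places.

-0.18

x = 10 − 0.632(7.9)² + 0.014(4400) − 1.3(3.8) = 10 − 39.4431 + 61.6 − 4.94 = 27.2169.
∂x/∂P_o = −1.3, so E_xy = -1.3·(3.8/27.2169) ≈ -0.18.
E_xy < 0: the goods are complements.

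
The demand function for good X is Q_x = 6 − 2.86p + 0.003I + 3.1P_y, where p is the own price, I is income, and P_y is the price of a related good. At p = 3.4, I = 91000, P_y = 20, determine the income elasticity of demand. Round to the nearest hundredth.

0.82

Evaluating quantity at (p, I, P_y) gives Q_x = 6 − 2.86(3.4) + 0.003(91000) + 3.1(20) = 6 − 9.724 + 273 + 62 = 331.276.
∂Q_x/∂I = +0.003, so E_I = 0.003·(91000/331.276) ≈ 0.82.
E_I ∈ (0,1): normal good (necessity).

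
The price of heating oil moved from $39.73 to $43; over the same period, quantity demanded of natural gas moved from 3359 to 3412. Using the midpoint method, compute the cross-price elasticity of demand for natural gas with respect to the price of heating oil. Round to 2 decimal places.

%ΔQ_x = (3412 − 3359)/[(3359+3412)/2] = 53/3385.5 ≈ 0.0157.
%ΔP_y = (43 − 39.73)/[(39.73+43)/2] ≈ 0.0791.
E_xy = 0.0157/0.0791 ≈ 0.20.
E_xy > 0, so natural gas and heating oil are substitutes.

0.20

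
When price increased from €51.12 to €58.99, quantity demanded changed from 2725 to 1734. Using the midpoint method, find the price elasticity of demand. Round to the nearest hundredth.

-3.11

%Δq = (1734 − 2725)/[(2725 + 1734)/2] = -991/2229.5 ≈ -0.4445.
%Δp = (58.99 − 51.12)/[(51.12 + 58.99)/2] = 7.87/55.055 ≈ 0.1429.
Arc elasticity E = %Δq/%Δp ≈ -0.4445/0.1429 ≈ -3.11.
|E| > 1: demand is elastic over this range.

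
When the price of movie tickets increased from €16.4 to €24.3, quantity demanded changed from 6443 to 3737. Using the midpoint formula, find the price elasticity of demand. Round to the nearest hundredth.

%ΔQ = (3737 − 6443)/[(6443 + 3737)/2] = -2706/5090 ≈ -0.5316.
%Δp = (24.3 − 16.4)/[(16.4 + 24.3)/2] = 7.9/20.35 ≈ 0.3882.
Arc elasticity E = %ΔQ/%Δp ≈ -0.5316/0.3882 ≈ -1.37.
|E| > 1: demand is elastic over this range.

-1.37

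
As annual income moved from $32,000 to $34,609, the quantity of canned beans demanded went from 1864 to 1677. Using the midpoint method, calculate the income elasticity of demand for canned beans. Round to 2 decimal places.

-1.35

%ΔQ = (1677 − 1864)/[(1864+1677)/2] = -187/1770.5 ≈ -0.1056.
%ΔY = (34,609 − 32,000)/[(32,000+34,609)/2] = 2609/33304.5 ≈ 0.0783.
E_I = %ΔQ/%ΔY ≈ -1.35.
E_I < 0: inferior good.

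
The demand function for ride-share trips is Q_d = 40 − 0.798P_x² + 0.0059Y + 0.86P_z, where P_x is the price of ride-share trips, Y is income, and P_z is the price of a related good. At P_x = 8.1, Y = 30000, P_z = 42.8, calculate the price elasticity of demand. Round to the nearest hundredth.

First evaluate Q_d: 40 − 0.798(8.1)² + 0.0059(30000) + 0.86(42.8) = 40 − 52.3568 + 177 + 36.808 = 201.4512.
∂Q_d/∂P_x = −2·0.798·P_x = -12.9276, so E_p = -12.9276·(8.1/201.4512) ≈ -0.52.
|E_p| < 1: demand is inelastic.

-0.52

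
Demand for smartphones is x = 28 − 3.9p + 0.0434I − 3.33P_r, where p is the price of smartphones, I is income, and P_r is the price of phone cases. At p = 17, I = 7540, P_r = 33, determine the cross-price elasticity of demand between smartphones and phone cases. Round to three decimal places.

At the given point, x = 28 − 3.9(17) + 0.0434(7540) − 3.33(33) = 28 − 66.3 + 327.236 − 109.89 = 179.046.
∂x/∂P_r = −3.33, so E_xy = -3.33·(33/179.046) ≈ -0.614.
E_xy < 0: the goods are complements.

-0.614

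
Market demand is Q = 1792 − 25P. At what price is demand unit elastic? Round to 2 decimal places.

35.84

For linear demand Q = a − bP, E = −bP/(a − bP). |E| = 1 ⇒ bP = a − bP ⇒ P = a/(2b).
P = 1792/(2·25) = 35.84.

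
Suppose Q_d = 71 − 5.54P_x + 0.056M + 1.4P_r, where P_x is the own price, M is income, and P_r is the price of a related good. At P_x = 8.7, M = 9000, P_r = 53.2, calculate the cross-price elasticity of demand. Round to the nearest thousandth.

Substituting, Q_d = 71 − 5.54(8.7) + 0.056(9000) + 1.4(53.2) = 71 − 48.198 + 504 + 74.48 = 601.282.
∂Q_d/∂P_r = +1.4, so E_xy = 1.4·(53.2/601.282) ≈ 0.124.
E_xy > 0: the goods are substitutes.

0.124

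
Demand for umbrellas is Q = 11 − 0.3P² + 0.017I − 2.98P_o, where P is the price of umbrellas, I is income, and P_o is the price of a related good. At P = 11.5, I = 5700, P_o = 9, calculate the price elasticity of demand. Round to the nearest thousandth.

-1.916

Substituting, Q = 11 − 0.3(11.5)² + 0.017(5700) − 2.98(9) = 11 − 39.675 + 96.9 − 26.82 = 41.405.
∂Q/∂P = −2·0.3·P = -6.9, so E_p = -6.9·(11.5/41.405) ≈ -1.916.
|E_p| > 1: demand is elastic.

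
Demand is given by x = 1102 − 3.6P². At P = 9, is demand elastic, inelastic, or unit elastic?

inelastic

At P = 9, x = 810.4.
dx/dP = −2·3.6·P = −64.8.
Point elasticity E = (dx/dP)·(P/x) = -64.8 × 9/810.4 ≈ -0.720.
|E| ≈ 0.720 < 1, so demand is inelastic.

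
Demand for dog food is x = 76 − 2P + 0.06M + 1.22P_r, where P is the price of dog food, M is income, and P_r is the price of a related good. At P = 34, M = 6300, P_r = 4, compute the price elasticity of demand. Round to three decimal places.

Substituting, x = 76 − 2(34) + 0.06(6300) + 1.22(4) = 76 − 68 + 378 + 4.88 = 390.88.
∂x/∂P = −2, so E_p = (−2)·(34/390.88) ≈ -0.174.
|E_p| < 1: demand is inelastic.

-0.174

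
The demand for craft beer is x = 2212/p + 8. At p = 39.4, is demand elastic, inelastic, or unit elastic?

At p = 39.4, x = 64.1421.
dx/dp = −2212/p² = −1.4249.
Point elasticity E = (dx/dp)·(p/x) = -1.4249 × 39.4/64.1421 ≈ -0.875.
|E| ≈ 0.875 < 1, so demand is inelastic.

inelastic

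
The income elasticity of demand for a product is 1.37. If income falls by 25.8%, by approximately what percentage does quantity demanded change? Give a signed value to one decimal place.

-35.3

%ΔQ ≈ E × %ΔI = (1.37) × (-25.8%) ≈ -35.3%.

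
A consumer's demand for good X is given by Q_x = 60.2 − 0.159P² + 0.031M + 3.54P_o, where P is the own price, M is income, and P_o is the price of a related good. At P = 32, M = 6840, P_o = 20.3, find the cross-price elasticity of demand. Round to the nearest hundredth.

0.40

Substituting, Q_x = 60.2 − 0.159(32)² + 0.031(6840) + 3.54(20.3) = 60.2 − 162.816 + 212.04 + 71.862 = 181.286.
∂Q_x/∂P_o = +3.54, so E_xy = 3.54·(20.3/181.286) ≈ 0.40.
E_xy > 0: the goods are substitutes.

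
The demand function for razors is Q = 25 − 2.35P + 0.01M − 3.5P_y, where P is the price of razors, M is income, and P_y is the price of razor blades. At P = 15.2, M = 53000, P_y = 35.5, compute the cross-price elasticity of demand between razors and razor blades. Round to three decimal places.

First evaluate Q: 25 − 2.35(15.2) + 0.01(53000) − 3.5(35.5) = 25 − 35.72 + 530 − 124.25 = 395.03.
∂Q/∂P_y = −3.5, so E_xy = -3.5·(35.5/395.03) ≈ -0.315.
E_xy < 0: the goods are complements.

-0.315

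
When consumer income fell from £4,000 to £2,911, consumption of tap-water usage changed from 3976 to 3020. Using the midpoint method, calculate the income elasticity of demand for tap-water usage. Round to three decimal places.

%ΔQ = (3020 − 3976)/[(3976+3020)/2] = -956/3498 ≈ -0.2733.
%ΔM = (2,911 − 4,000)/[(4,000+2,911)/2] = -1089/3455.5 ≈ -0.3151.
E_I = %ΔQ/%ΔM ≈ 0.867.
E_I ∈ (0,1): normal good (necessity).

0.867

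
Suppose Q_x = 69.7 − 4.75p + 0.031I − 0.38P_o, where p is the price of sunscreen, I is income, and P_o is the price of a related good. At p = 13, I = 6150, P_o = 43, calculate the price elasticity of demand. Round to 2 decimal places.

-0.34

Substituting, Q_x = 69.7 − 4.75(13) + 0.031(6150) − 0.38(43) = 69.7 − 61.75 + 190.65 − 16.34 = 182.26.
∂Q_x/∂p = −4.75, so E_p = (−4.75)·(13/182.26) ≈ -0.34.
|E_p| < 1: demand is inelastic.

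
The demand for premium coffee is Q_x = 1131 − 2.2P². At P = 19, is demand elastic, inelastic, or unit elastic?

elastic

At P = 19, Q_x = 336.8.
dQ_x/dP = −2·2.2·P = −83.6.
Point elasticity E = (dQ_x/dP)·(P/Q_x) = -83.6 × 19/336.8 ≈ -4.716.
|E| ≈ 4.716 > 1, so demand is elastic.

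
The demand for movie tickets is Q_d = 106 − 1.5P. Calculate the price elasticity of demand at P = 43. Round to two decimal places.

-1.55

At P = 43, Q_d = 41.5.
dQ_d/dP = −1.5.
Point elasticity E = (dQ_d/dP)·(P/Q_d) = -1.5 × 43/41.5 ≈ -1.55.
|E| > 1, so demand is elastic at this price.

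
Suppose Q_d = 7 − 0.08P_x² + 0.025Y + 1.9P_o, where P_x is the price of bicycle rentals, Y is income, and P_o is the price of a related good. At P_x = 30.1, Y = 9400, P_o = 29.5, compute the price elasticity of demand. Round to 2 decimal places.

First evaluate Q_d: 7 − 0.08(30.1)² + 0.025(9400) + 1.9(29.5) = 7 − 72.4808 + 235 + 56.05 = 225.5692.
∂Q_d/∂P_x = −2·0.08·P_x = -4.816, so E_p = -4.816·(30.1/225.5692) ≈ -0.64.
|E_p| < 1: demand is inelastic.

-0.64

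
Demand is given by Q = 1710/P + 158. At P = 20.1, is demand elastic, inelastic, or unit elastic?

inelastic

At P = 20.1, Q = 243.0746.
dQ/dP = −1710/P² = −4.2326.
Point elasticity E = (dQ/dP)·(P/Q) = -4.2326 × 20.1/243.0746 ≈ -0.350.
|E| ≈ 0.350 < 1, so demand is inelastic.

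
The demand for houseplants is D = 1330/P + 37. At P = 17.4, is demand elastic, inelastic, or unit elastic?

inelastic

At P = 17.4, D = 113.4368.
dD/dP = −1330/P² = −4.3929.
Point elasticity E = (dD/dP)·(P/D) = -4.3929 × 17.4/113.4368 ≈ -0.674.
|E| ≈ 0.674 < 1, so demand is inelastic.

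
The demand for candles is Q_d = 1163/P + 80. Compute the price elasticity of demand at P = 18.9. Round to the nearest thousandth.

At P = 18.9, Q_d = 141.5344.
dQ_d/dP = −1163/P² = −3.2558.
Point elasticity E = (dQ_d/dP)·(P/Q_d) = -3.2558 × 18.9/141.5344 ≈ -0.435.
|E| < 1, so demand is inelastic at this price.

-0.435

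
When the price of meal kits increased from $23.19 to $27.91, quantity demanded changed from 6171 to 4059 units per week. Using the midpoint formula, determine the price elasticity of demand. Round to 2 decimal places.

-2.24

%ΔQ = (4059 − 6171)/[(6171 + 4059)/2] = -2112/5115 ≈ -0.4129.
%ΔP = (27.91 − 23.19)/[(23.19 + 27.91)/2] = 4.72/25.55 ≈ 0.1847.
Arc elasticity E = %ΔQ/%ΔP ≈ -0.4129/0.1847 ≈ -2.24.
|E| > 1: demand is elastic over this range.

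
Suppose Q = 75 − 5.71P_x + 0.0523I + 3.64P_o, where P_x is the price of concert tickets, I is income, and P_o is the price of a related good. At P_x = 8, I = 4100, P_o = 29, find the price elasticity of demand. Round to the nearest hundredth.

First evaluate Q: 75 − 5.71(8) + 0.0523(4100) + 3.64(29) = 75 − 45.68 + 214.43 + 105.56 = 349.31.
∂Q/∂P_x = −5.71, so E_p = (−5.71)·(8/349.31) ≈ -0.13.
|E_p| < 1: demand is inelastic.

-0.13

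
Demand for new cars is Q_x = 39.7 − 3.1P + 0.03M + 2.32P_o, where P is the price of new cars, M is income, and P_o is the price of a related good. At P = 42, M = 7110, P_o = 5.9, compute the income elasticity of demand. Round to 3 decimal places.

1.563

Substituting, Q_x = 39.7 − 3.1(42) + 0.03(7110) + 2.32(5.9) = 39.7 − 130.2 + 213.3 + 13.688 = 136.488.
∂Q_x/∂M = +0.03, so E_I = 0.03·(7110/136.488) ≈ 1.563.
E_I > 1: normal good (luxury).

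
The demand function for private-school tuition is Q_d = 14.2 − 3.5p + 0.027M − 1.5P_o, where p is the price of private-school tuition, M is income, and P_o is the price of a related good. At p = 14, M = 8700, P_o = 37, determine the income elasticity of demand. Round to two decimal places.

1.62

Evaluating quantity at (p, M, P_o) gives Q_d = 14.2 − 3.5(14) + 0.027(8700) − 1.5(37) = 14.2 − 49 + 234.9 − 55.5 = 144.6.
∂Q_d/∂M = +0.027, so E_I = 0.027·(8700/144.6) ≈ 1.62.
E_I > 1: normal good (luxury).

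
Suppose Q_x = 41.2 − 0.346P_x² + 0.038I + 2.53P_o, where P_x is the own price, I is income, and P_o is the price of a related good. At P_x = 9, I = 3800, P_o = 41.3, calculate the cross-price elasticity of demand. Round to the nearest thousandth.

At the given point, Q_x = 41.2 − 0.346(9)² + 0.038(3800) + 2.53(41.3) = 41.2 − 28.026 + 144.4 + 104.489 = 262.063.
∂Q_x/∂P_o = +2.53, so E_xy = 2.53·(41.3/262.063) ≈ 0.399.
E_xy > 0: the goods are substitutes.

0.399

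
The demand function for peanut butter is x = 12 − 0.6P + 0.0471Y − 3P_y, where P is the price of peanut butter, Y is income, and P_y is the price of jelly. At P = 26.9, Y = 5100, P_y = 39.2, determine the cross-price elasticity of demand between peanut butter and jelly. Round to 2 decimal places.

Substituting, x = 12 − 0.6(26.9) + 0.0471(5100) − 3(39.2) = 12 − 16.14 + 240.21 − 117.6 = 118.47.
∂x/∂P_y = −3, so E_xy = -3·(39.2/118.47) ≈ -0.99.
E_xy < 0: the goods are complements.

-0.99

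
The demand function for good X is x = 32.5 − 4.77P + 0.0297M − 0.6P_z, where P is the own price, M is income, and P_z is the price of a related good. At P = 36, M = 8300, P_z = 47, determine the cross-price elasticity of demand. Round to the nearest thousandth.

-0.357

Evaluating quantity at (P, M, P_z) gives x = 32.5 − 4.77(36) + 0.0297(8300) − 0.6(47) = 32.5 − 171.72 + 246.51 − 28.2 = 79.09.
∂x/∂P_z = −0.6, so E_xy = -0.6·(47/79.09) ≈ -0.357.
E_xy < 0: the goods are complements.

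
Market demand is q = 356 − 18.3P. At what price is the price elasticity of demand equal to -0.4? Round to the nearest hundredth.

Set −bP/(a − bP) = −0.4 ⇒ bP = 0.4(a − bP) ⇒ bP(1+0.4) = 0.4·a.
P = 0.4·356/(18.3·1.4) ≈ 5.56.

5.56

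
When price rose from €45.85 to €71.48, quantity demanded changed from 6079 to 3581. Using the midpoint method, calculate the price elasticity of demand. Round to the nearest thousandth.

%Δq = (3581 − 6079)/[(6079 + 3581)/2] = -2498/4830 ≈ -0.5172.
%ΔP = (71.48 − 45.85)/[(45.85 + 71.48)/2] = 25.63/58.665 ≈ 0.4369.
Arc elasticity E = %Δq/%ΔP ≈ -0.5172/0.4369 ≈ -1.184.
|E| > 1: demand is elastic over this range.

-1.184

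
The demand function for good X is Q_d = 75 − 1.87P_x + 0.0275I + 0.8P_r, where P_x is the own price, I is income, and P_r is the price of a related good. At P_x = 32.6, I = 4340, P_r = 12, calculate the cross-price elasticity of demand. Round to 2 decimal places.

0.07

At the given point, Q_d = 75 − 1.87(32.6) + 0.0275(4340) + 0.8(12) = 75 − 60.962 + 119.35 + 9.6 = 142.988.
∂Q_d/∂P_r = +0.8, so E_xy = 0.8·(12/142.988) ≈ 0.07.
E_xy > 0: the goods are substitutes.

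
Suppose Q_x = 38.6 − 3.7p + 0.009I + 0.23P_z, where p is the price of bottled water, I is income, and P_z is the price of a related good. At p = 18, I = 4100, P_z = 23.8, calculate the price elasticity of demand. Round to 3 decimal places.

Substituting, Q_x = 38.6 − 3.7(18) + 0.009(4100) + 0.23(23.8) = 38.6 − 66.6 + 36.9 + 5.474 = 14.374.
∂Q_x/∂p = −3.7, so E_p = (−3.7)·(18/14.374) ≈ -4.633.
|E_p| > 1: demand is elastic.

-4.633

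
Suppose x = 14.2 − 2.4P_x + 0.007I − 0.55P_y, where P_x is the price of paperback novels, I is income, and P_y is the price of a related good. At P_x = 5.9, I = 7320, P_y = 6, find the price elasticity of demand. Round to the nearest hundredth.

x = 14.2 − 2.4(5.9) + 0.007(7320) − 0.55(6) = 14.2 − 14.16 + 51.24 − 3.3 = 47.98.
∂x/∂P_x = −2.4, so E_p = (−2.4)·(5.9/47.98) ≈ -0.30.
|E_p| < 1: demand is inelastic.

-0.30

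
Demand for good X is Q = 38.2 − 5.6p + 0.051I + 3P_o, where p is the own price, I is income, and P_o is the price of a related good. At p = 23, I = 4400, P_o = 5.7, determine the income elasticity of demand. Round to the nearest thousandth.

Substituting, Q = 38.2 − 5.6(23) + 0.051(4400) + 3(5.7) = 38.2 − 128.8 + 224.4 + 17.1 = 150.9.
∂Q/∂I = +0.051, so E_I = 0.051·(4400/150.9) ≈ 1.487.
E_I > 1: normal good (luxury).

1.487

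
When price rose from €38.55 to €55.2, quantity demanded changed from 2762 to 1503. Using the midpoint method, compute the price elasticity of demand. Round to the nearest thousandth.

%Δq = (1503 − 2762)/[(2762 + 1503)/2] = -1259/2132.5 ≈ -0.5904.
%Δp = (55.2 − 38.55)/[(38.55 + 55.2)/2] = 16.65/46.875 ≈ 0.3552.
Arc elasticity E = %Δq/%Δp ≈ -0.5904/0.3552 ≈ -1.662.
|E| > 1: demand is elastic over this range.

-1.662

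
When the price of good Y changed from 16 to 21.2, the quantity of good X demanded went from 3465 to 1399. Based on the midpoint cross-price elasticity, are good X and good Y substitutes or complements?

complements

%ΔQ_x = (1399 − 3465)/[(3465+1399)/2] = -2066/2432 ≈ -0.8495.
%ΔP_y = (21.2 − 16)/[(16+21.2)/2] ≈ 0.2796.
E_xy = -0.8495/0.2796 ≈ -3.039.
E_xy < 0, so the goods are complements.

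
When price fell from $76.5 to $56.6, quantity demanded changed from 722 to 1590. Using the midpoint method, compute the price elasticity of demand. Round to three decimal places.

%Δq = (1590 − 722)/[(722 + 1590)/2] = 868/1156 ≈ 0.7509.
%ΔP = (56.6 − 76.5)/[(76.5 + 56.6)/2] = -19.9/66.55 ≈ -0.2990.
Arc elasticity E = %Δq/%ΔP ≈ 0.7509/-0.2990 ≈ -2.511.
|E| > 1: demand is elastic over this range.

-2.511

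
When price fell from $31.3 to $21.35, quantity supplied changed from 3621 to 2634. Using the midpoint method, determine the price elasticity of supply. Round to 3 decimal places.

%ΔQ = (2634 − 3621)/[(3621 + 2634)/2] = -987/3127.5 ≈ -0.3156.
%ΔP = (21.35 − 31.3)/[(31.3 + 21.35)/2] = -9.95/26.325 ≈ -0.3780.
Arc elasticity E = %ΔQ/%ΔP ≈ -0.3156/-0.3780 ≈ 0.835.
|E| < 1: supply is inelastic over this range.

0.835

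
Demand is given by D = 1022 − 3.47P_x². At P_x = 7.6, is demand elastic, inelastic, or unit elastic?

inelastic

At P_x = 7.6, D = 821.5728.
dD/dP_x = −2·3.47·P_x = −52.744.
Point elasticity E = (dD/dP_x)·(P_x/D) = -52.744 × 7.6/821.5728 ≈ -0.488.
|E| ≈ 0.488 < 1, so demand is inelastic.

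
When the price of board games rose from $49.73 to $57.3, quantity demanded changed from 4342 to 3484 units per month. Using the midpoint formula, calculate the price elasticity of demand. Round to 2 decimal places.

-1.55

%ΔQ = (3484 − 4342)/[(4342 + 3484)/2] = -858/3913 ≈ -0.2193.
%Δp = (57.3 − 49.73)/[(49.73 + 57.3)/2] = 7.57/53.515 ≈ 0.1415.
Arc elasticity E = %ΔQ/%Δp ≈ -0.2193/0.1415 ≈ -1.55.
|E| > 1: demand is elastic over this range.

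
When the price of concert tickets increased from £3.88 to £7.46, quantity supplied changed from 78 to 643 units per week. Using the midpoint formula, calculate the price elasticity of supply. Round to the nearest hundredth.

%ΔQ = (643 − 78)/[(78 + 643)/2] = 565/360.5 ≈ 1.5673.
%Δp = (7.46 − 3.88)/[(3.88 + 7.46)/2] = 3.58/5.67 ≈ 0.6314.
Arc elasticity E = %ΔQ/%Δp ≈ 1.5673/0.6314 ≈ 2.48.
|E| > 1: supply is elastic over this range.

2.48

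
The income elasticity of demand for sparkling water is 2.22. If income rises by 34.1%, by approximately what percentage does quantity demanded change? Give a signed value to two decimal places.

%ΔQ ≈ E × %ΔI = (2.22) × (34.1%) ≈ 75.70%.

75.70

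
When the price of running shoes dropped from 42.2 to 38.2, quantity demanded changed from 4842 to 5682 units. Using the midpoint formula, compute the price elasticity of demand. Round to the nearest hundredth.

-1.60

%Δq = (5682 − 4842)/[(4842 + 5682)/2] = 840/5262 ≈ 0.1596.
%Δp = (38.2 − 42.2)/[(42.2 + 38.2)/2] = -4/40.2 ≈ -0.0995.
Arc elasticity E = %Δq/%Δp ≈ 0.1596/-0.0995 ≈ -1.60.
|E| > 1: demand is elastic over this range.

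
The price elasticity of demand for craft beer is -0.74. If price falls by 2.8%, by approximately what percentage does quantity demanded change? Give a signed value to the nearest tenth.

2.1

%ΔQ ≈ E × %ΔP = (-0.74) × (-2.8%) ≈ 2.1%.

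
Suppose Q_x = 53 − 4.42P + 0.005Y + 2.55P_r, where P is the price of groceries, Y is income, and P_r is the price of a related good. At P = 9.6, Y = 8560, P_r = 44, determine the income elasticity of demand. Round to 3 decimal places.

Q_x = 53 − 4.42(9.6) + 0.005(8560) + 2.55(44) = 53 − 42.432 + 42.8 + 112.2 = 165.568.
∂Q_x/∂Y = +0.005, so E_I = 0.005·(8560/165.568) ≈ 0.259.
E_I ∈ (0,1): normal good (necessity).

0.259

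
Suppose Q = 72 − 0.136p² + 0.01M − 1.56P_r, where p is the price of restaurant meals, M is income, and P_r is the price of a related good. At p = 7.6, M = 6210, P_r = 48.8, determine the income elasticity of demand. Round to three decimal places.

1.239

Q = 72 − 0.136(7.6)² + 0.01(6210) − 1.56(48.8) = 72 − 7.8554 + 62.1 − 76.128 = 50.1166.
∂Q/∂M = +0.01, so E_I = 0.01·(6210/50.1166) ≈ 1.239.
E_I > 1: normal good (luxury).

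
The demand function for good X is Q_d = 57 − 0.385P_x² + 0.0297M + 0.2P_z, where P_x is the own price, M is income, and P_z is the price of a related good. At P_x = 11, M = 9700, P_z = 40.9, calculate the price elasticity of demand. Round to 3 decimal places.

Substituting, Q_d = 57 − 0.385(11)² + 0.0297(9700) + 0.2(40.9) = 57 − 46.585 + 288.09 + 8.18 = 306.685.
∂Q_d/∂P_x = −2·0.385·P_x = -8.47, so E_p = -8.47·(11/306.685) ≈ -0.304.
|E_p| < 1: demand is inelastic.

-0.304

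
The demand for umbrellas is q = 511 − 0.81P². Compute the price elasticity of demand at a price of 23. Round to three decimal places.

-10.386

At P = 23, q = 82.51.
dq/dP = −2·0.81·P = −37.26.
Point elasticity E = (dq/dP)·(P/q) = -37.26 × 23/82.51 ≈ -10.386.
|E| > 1, so demand is elastic at this price.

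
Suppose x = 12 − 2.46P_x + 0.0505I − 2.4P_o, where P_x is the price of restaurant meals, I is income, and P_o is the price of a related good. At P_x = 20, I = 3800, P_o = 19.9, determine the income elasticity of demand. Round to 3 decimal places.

1.794

First evaluate x: 12 − 2.46(20) + 0.0505(3800) − 2.4(19.9) = 12 − 49.2 + 191.9 − 47.76 = 106.94.
∂x/∂I = +0.0505, so E_I = 0.0505·(3800/106.94) ≈ 1.794.
E_I > 1: normal good (luxury).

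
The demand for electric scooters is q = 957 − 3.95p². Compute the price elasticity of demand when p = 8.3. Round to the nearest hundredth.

-0.79

At p = 8.3, q = 684.8845.
dq/dp = −2·3.95·p = −65.57.
Point elasticity E = (dq/dp)·(p/q) = -65.57 × 8.3/684.8845 ≈ -0.79.
|E| < 1, so demand is inelastic at this price.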